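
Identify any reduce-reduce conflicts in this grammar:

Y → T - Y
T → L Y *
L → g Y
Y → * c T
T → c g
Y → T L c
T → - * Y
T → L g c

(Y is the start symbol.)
No reduce-reduce conflicts

Augment with Y' → Y and build the canonical LR(0) collection (I0 = CLOSURE({[Y' → . Y]}), then GOTO on every symbol after a dot until no new states appear). It has 22 states:
  I0: { [L → . g Y], [T → . - * Y], [T → . L Y *], [T → . L g c], [T → . c g], [Y → . * c T], [Y → . T - Y], [Y → . T L c], [Y' → . Y] }  — shift
  I1: { [Y → * . c T] }  — shift
  I2: { [T → - . * Y] }  — shift
  I3: { [L → . g Y], [T → . - * Y], [T → . L Y *], [T → . L g c], [T → . c g], [T → L . Y *], [T → L . g c], [Y → . * c T], [Y → . T - Y], [Y → . T L c] }  — shift
  I4: { [L → . g Y], [Y → T . - Y], [Y → T . L c] }  — shift
  I5: { [Y' → Y .] }  — accept
  I6: { [T → c . g] }  — shift
  I7: { [L → . g Y], [L → g . Y], [T → . - * Y], [T → . L Y *], [T → . L g c], [T → . c g], [Y → . * c T], [Y → . T - Y], [Y → . T L c] }  — shift
  I8: { [L → g Y .] }  — reduce
  I9: { [T → c g .] }  — reduce
  I10: { [L → . g Y], [T → . - * Y], [T → . L Y *], [T → . L g c], [T → . c g], [Y → . * c T], [Y → . T - Y], [Y → . T L c], [Y → T - . Y] }  — shift
  I11: { [Y → T L . c] }  — shift
  I12: { [Y → T L c .] }  — reduce
  I13: { [Y → T - Y .] }  — reduce
  I14: { [T → L Y . *] }  — shift
  I15: { [L → . g Y], [L → g . Y], [T → . - * Y], [T → . L Y *], [T → . L g c], [T → . c g], [T → L g . c], [Y → . * c T], [Y → . T - Y], [Y → . T L c] }  — shift
  I16: { [T → L g c .], [T → c . g] }  — shift, reduce
  I17: { [T → L Y * .] }  — reduce
  I18: { [L → . g Y], [T → - * . Y], [T → . - * Y], [T → . L Y *], [T → . L g c], [T → . c g], [Y → . * c T], [Y → . T - Y], [Y → . T L c] }  — shift
  I19: { [T → - * Y .] }  — reduce
  I20: { [L → . g Y], [T → . - * Y], [T → . L Y *], [T → . L g c], [T → . c g], [Y → * c . T] }  — shift
  I21: { [Y → * c T .] }  — reduce

No state contains more than one complete item.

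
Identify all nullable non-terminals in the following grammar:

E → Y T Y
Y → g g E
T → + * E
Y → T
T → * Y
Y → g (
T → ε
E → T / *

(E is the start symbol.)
{ 'E', 'T', 'Y' }

ε-productions: T → ε
So T is immediately nullable.
Y → T: every symbol on the right is nullable, so Y is nullable too.
E → Y T Y: every symbol on the right is nullable, so E is nullable too.
Every non-terminal is now nullable.
Nullable = { 'E', 'T', 'Y' }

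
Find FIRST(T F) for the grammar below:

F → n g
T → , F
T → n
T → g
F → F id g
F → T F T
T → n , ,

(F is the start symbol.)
{ ',', 'g', 'n' }

FIRST sets of the non-terminals involved (from the grammar, by fixed-point iteration):
  FIRST(T) = { ',', 'g', 'n' }

To compute FIRST(T F), process the symbols left to right:
Symbol T is a non-terminal. Add FIRST(T) \ {ε} = { ',', 'g', 'n' }
T is not nullable (ε ∉ FIRST(T)), so stop here.
FIRST(T F) = { ',', 'g', 'n' }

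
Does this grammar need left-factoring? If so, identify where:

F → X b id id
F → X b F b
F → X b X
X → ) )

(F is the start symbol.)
Left-factoring is needed when two productions for the same non-terminal
share a common prefix on the right-hand side.

Productions for F:
  F → X b id id
  F → X b F b
  F → X b X

Found common prefix 'X b' in productions for F

Answer: Yes, F has productions with common prefix 'X b'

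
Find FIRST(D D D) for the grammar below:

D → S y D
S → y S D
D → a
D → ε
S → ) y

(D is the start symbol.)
FIRST sets of the non-terminals involved (from the grammar, by fixed-point iteration):
  FIRST(D) = { ')', 'a', 'y', ε }

To compute FIRST(D D D), process the symbols left to right:
Symbol D is a non-terminal. Add FIRST(D) \ {ε} = { ')', 'a', 'y' }
D is nullable (ε ∈ FIRST(D)), continue to the next symbol.
Symbol D is a non-terminal. Add FIRST(D) \ {ε} = { ')', 'a', 'y' }
D is nullable (ε ∈ FIRST(D)), continue to the next symbol.
Symbol D is a non-terminal. Add FIRST(D) \ {ε} = { ')', 'a', 'y' }
D is nullable (ε ∈ FIRST(D)), continue to the next symbol.
All symbols are nullable, so ε is in the result.
FIRST(D D D) = { ')', 'a', 'y', ε }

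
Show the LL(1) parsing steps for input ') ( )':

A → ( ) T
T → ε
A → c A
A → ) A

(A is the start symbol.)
LL(1) parsing maintains a stack (initially the start symbol over $) and the input. At each step: if the stack top is a terminal, match it against the current input token; if it is a non-terminal N, replace it with the RHS of M[N, lookahead] (the unique production whose predict set contains the lookahead).

Stack is shown with the top on the left.

Stack    Input    Action
------------------------
A $      ) ( ) $  output A → ) A
) A $    ) ( ) $  match ')'
A $      ( ) $    output A → ( ) T
( ) T $  ( ) $    match '('
) T $    ) $      match ')'
T $      $        output T → ε
$        $        accept

The string is accepted.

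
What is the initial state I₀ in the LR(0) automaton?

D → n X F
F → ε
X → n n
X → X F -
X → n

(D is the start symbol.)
First, augment the grammar with D' → D
I₀ = CLOSURE({ [D' → . D] }):
  [D' → . D] has the dot before D: add [D → . n X F]
No further items can be added.

I₀ = { [D → . n X F], [D' → . D] }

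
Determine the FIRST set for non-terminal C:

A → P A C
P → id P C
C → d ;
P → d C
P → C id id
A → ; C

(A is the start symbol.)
{ 'd' }

To compute FIRST(C), examine every production with C on the left-hand side, reading each right-hand side left to right until a non-nullable symbol is reached.

From C → d ;:
  - d is a terminal: add 'd' and stop

Collecting: FIRST(C) = { 'd' }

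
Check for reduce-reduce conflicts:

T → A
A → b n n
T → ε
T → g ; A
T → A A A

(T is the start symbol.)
A reduce-reduce conflict occurs when an LR(0) state has two complete items [A → α .] and [B → β .] — both call for a reduction, and with no lookahead the parser cannot choose between them.

Augment with T' → T and build the canonical LR(0) collection (I0 = CLOSURE({[T' → . T]}), then GOTO on every symbol after a dot until no new states appear). It has 11 states:
  I0: { [A → . b n n], [T → . A A A], [T → . A], [T → . g ; A], [T → .], [T' → . T] }  — shift, reduce
  I1: { [A → . b n n], [T → A . A A], [T → A .] }  — shift, reduce
  I2: { [T' → T .] }  — accept
  I3: { [A → b . n n] }  — shift
  I4: { [T → g . ; A] }  — shift
  I5: { [A → . b n n], [T → g ; . A] }  — shift
  I6: { [T → g ; A .] }  — reduce
  I7: { [A → b n . n] }  — shift
  I8: { [A → b n n .] }  — reduce
  I9: { [A → . b n n], [T → A A . A] }  — shift
  I10: { [T → A A A .] }  — reduce

No state contains more than one complete item.

Answer: No reduce-reduce conflicts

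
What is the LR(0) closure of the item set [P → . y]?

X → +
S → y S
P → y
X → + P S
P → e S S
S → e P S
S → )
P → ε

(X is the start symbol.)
To compute CLOSURE, for each item [A → α.Bβ] where B is a non-terminal, add [B → .γ] for all productions B → γ; repeat for the newly added items until nothing changes.

Start with: [P → . y]
The dot precedes the terminal y, so nothing is added.

CLOSURE = { [P → . y] }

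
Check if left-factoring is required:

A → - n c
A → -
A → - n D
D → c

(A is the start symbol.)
Yes, A has productions with common prefix '-'

Left-factoring is needed when two productions for the same non-terminal
share a common prefix on the right-hand side.

Productions for A:
  A → - n c
  A → -
  A → - n D

Found common prefix '-' in productions for A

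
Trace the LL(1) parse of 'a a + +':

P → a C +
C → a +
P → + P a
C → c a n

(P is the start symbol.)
LL(1) parsing maintains a stack (initially the start symbol over $) and the input. At each step: if the stack top is a terminal, match it against the current input token; if it is a non-terminal N, replace it with the RHS of M[N, lookahead] (the unique production whose predict set contains the lookahead).

Stack is shown with the top on the left.

Stack    Input      Action
--------------------------
P $      a a + + $  output P → a C +
a C + $  a a + + $  match 'a'
C + $    a + + $    output C → a +
a + + $  a + + $    match 'a'
+ + $    + + $      match '+'
+ $      + $        match '+'
$        $          accept

The string is accepted.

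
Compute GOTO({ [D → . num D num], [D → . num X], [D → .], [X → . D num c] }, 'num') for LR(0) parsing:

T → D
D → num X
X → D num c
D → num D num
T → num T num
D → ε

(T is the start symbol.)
GOTO(I, 'num') = CLOSURE({ [A → αX.β] : [A → α.Xβ] ∈ I, X = 'num' })

Items with dot before 'num', with the dot advanced:
  [D → . num D num] → [D → num . D num]
  [D → . num X] → [D → num . X]
Closure of the advanced items:
  [D → num . D num] has the dot before D: add [D → . num X], [D → . num D num], [D → .]
  [D → num . X] has the dot before X: add [X → . D num c]

GOTO = { [D → . num D num], [D → . num X], [D → .], [D → num . D num], [D → num . X], [X → . D num c] }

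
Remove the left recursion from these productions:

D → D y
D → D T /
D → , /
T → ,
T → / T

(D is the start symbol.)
D is directly left-recursive. The standard transformation for
  A → A α₁ | ... | A α_m | β₁ | ... | β_n
is
  A  → β₁ A' | ... | β_n A'
  A' → α₁ A' | ... | α_m A' | ε

D → , / becomes D → , / D'
D → D y becomes D' → y D'
D → D T / becomes D' → T / D'
Add D' → ε

Productions for other non-terminals are unchanged:
  T → ,
  T → / T

Resulting grammar:
D → , / D'
D' → y D'
D' → T / D'
D' → ε
T → ,
T → / T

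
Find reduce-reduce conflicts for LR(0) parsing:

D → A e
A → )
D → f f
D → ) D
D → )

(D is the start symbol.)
Yes — I1: [A → ) .] vs [D → ) .]

A reduce-reduce conflict occurs when an LR(0) state has two complete items [A → α .] and [B → β .] — both call for a reduction, and with no lookahead the parser cannot choose between them.

Augment with D' → D and build the canonical LR(0) collection (I0 = CLOSURE({[D' → . D]}), then GOTO on every symbol after a dot until no new states appear). It has 8 states:
  I0: { [A → . )], [D → . ) D], [D → . )], [D → . A e], [D → . f f], [D' → . D] }  — shift
  I1: { [A → ) .], [A → . )], [D → ) . D], [D → ) .], [D → . ) D], [D → . )], [D → . A e], [D → . f f] }  — shift, 2 reduces
  I2: { [D → A . e] }  — shift
  I3: { [D' → D .] }  — accept
  I4: { [D → f . f] }  — shift
  I5: { [D → f f .] }  — reduce
  I6: { [D → A e .] }  — reduce
  I7: { [D → ) D .] }  — reduce

I1 contains complete items [A → ) .], [D → ) .] — reduce-reduce conflict.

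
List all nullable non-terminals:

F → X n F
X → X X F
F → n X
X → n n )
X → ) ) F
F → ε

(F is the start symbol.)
{ 'F' }

ε-productions: F → ε
So F is immediately nullable.
No further non-terminal can be added: every production for the remaining non-terminals contains a terminal or a non-nullable non-terminal.
Nullable = { 'F' }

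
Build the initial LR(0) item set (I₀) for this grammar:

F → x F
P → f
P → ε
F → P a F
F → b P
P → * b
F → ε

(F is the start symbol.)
First, augment the grammar with F' → F
I₀ = CLOSURE({ [F' → . F] }):
  [F' → . F] has the dot before F: add [F → . x F], [F → . P a F], [F → . b P], [F → .]
  [F → . P a F] has the dot before P: add [P → . f], [P → .], [P → . * b]
No further items can be added.

I₀ = { [F → . P a F], [F → . b P], [F → . x F], [F → .], [F' → . F], [P → . * b], [P → . f], [P → .] }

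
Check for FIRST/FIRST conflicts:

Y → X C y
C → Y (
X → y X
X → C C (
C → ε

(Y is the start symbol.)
FIRST sets of the non-terminals at (or reachable through a nullable prefix from) the front of some alternative:
  FIRST(Y) = { '(', 'y' }
  FIRST(C) = { '(', 'y', ε }

Productions for C:
  C → Y (: FIRST = { '(', 'y' }
  C → ε: FIRST = { ε }
Productions for X:
  X → y X: FIRST = { 'y' }
  X → C C (: FIRST = { '(', 'y' }
Y has only one production, so no FIRST/FIRST conflict is possible there.

Conflict for X: X → y X and X → C C (
  Overlap: { 'y' }

Answer: Yes. X → y X / X → C C '(' on { 'y' }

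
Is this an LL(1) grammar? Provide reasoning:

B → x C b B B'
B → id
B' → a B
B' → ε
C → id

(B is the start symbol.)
No. Predict set conflict for B': { 'a' }

A grammar is LL(1) if for each non-terminal N with multiple productions, the predict sets of those productions are pairwise disjoint, where PREDICT(N → α) = (FIRST(α) \ {ε}) ∪ (FOLLOW(N) if α ⇒* ε).

Relevant sets:
  FOLLOW(B') = { $, 'a' }

For B:
  PREDICT(B → x C b B B') = { 'x' }
  PREDICT(B → id) = { 'id' }
For B':
  PREDICT(B' → a B) = { 'a' }
  PREDICT(B' → ε) = { $, 'a' }
C has a single production, so nothing to check there.

Conflict found: Predict set conflict for B': { 'a' }
The grammar is NOT LL(1).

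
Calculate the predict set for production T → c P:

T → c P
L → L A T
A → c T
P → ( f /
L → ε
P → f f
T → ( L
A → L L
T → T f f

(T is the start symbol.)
PREDICT(T → c P) = (FIRST(RHS) \ {ε}) ∪ (FOLLOW(T) if ε ∈ FIRST(RHS), i.e. RHS ⇒* ε)
FIRST(c P) = { 'c' }
ε ∉ FIRST(c P), so FOLLOW(T) is not added.
PREDICT(T → c P) = { 'c' }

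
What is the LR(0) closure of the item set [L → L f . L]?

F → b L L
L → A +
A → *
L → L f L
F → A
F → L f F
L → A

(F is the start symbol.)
To compute CLOSURE, for each item [A → α.Bβ] where B is a non-terminal, add [B → .γ] for all productions B → γ; repeat for the newly added items until nothing changes.

Start with: [L → L f . L]
  [L → L f . L] has the dot before L: add [L → . A +], [L → . L f L], [L → . A]
  [L → . A +] has the dot before A: add [A → . *]
No further items can be added.

CLOSURE = { [A → . *], [L → . A +], [L → . A], [L → . L f L], [L → L f . L] }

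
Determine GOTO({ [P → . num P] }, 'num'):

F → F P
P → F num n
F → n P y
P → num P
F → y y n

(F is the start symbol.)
{ [F → . F P], [F → . n P y], [F → . y y n], [P → . F num n], [P → . num P], [P → num . P] }

GOTO(I, 'num') = CLOSURE({ [A → αX.β] : [A → α.Xβ] ∈ I, X = 'num' })

Items with dot before 'num', with the dot advanced:
  [P → . num P] → [P → num . P]
Closure of the advanced items:
  [P → num . P] has the dot before P: add [P → . F num n], [P → . num P]
  [P → . F num n] has the dot before F: add [F → . F P], [F → . n P y], [F → . y y n]

GOTO = { [F → . F P], [F → . n P y], [F → . y y n], [P → . F num n], [P → . num P], [P → num . P] }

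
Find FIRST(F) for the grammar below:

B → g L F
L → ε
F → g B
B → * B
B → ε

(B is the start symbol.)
From F → g B:
  - g is a terminal: add 'g' and stop

Collecting: FIRST(F) = { 'g' }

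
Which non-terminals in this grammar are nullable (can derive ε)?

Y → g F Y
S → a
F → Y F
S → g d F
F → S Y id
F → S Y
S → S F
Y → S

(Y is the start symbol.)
None

There are no ε-productions, so no non-terminal can derive ε.
No non-terminals are nullable.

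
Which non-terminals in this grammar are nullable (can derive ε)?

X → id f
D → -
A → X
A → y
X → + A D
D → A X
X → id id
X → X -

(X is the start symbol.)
None

There are no ε-productions, so no non-terminal can derive ε.
No non-terminals are nullable.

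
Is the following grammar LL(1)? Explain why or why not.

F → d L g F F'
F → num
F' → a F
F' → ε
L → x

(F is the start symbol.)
No. Predict set conflict for F': { 'a' }

Relevant sets:
  FOLLOW(F') = { $, 'a' }

For F:
  PREDICT(F → d L g F F') = { 'd' }
  PREDICT(F → num) = { 'num' }
For F':
  PREDICT(F' → a F) = { 'a' }
  PREDICT(F' → ε) = { $, 'a' }
L has a single production, so nothing to check there.

Conflict found: Predict set conflict for F': { 'a' }
The grammar is NOT LL(1).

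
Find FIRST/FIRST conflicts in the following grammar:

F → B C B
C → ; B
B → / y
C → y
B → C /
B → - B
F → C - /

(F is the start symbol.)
Yes. F → B C B / F → C '-' '/' on { ';', 'y' }

FIRST sets of the non-terminals at (or reachable through a nullable prefix from) the front of some alternative:
  FIRST(B) = { '-', '/', ';', 'y' }
  FIRST(C) = { ';', 'y' }

Productions for F:
  F → B C B: FIRST = { '-', '/', ';', 'y' }
  F → C - /: FIRST = { ';', 'y' }
Productions for C:
  C → ; B: FIRST = { ';' }
  C → y: FIRST = { 'y' }
Productions for B:
  B → / y: FIRST = { '/' }
  B → C /: FIRST = { ';', 'y' }
  B → - B: FIRST = { '-' }

Conflict for F: F → B C B and F → C - /
  Overlap: { ';', 'y' }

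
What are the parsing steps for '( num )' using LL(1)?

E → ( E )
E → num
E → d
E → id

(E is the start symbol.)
LL(1) parsing maintains a stack (initially the start symbol over $) and the input. At each step: if the stack top is a terminal, match it against the current input token; if it is a non-terminal N, replace it with the RHS of M[N, lookahead] (the unique production whose predict set contains the lookahead).

Stack is shown with the top on the left.

Stack    Input      Action
--------------------------
E $      ( num ) $  output E → ( E )
( E ) $  ( num ) $  match '('
E ) $    num ) $    output E → num
num ) $  num ) $    match 'num'
) $      ) $        match ')'
$        $          accept

The string is accepted.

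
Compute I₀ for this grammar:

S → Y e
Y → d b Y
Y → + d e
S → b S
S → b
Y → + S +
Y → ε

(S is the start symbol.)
{ [S → . Y e], [S → . b S], [S → . b], [S' → . S], [Y → . + S +], [Y → . + d e], [Y → . d b Y], [Y → .] }

First, augment the grammar with S' → S
I₀ = CLOSURE({ [S' → . S] }):
  [S' → . S] has the dot before S: add [S → . Y e], [S → . b S], [S → . b]
  [S → . Y e] has the dot before Y: add [Y → . d b Y], [Y → . + d e], [Y → . + S +], [Y → .]
No further items can be added.

I₀ = { [S → . Y e], [S → . b S], [S → . b], [S' → . S], [Y → . + S +], [Y → . + d e], [Y → . d b Y], [Y → .] }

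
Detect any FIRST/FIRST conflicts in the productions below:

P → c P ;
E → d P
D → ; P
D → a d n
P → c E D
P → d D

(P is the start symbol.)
A FIRST/FIRST conflict occurs when two productions N → α and N → β for the same non-terminal have FIRST(α) ∩ FIRST(β) ≠ ∅ (with ε ∈ FIRST of a nullable right-hand side, so two nullable alternatives also conflict).

Productions for P:
  P → c P ;: FIRST = { 'c' }
  P → c E D: FIRST = { 'c' }
  P → d D: FIRST = { 'd' }
Productions for D:
  D → ; P: FIRST = { ';' }
  D → a d n: FIRST = { 'a' }
E has only one production, so no FIRST/FIRST conflict is possible there.

Conflict for P: P → c P ; and P → c E D
  Overlap: { 'c' }

Answer: Yes. P → c P ';' / P → c E D on { 'c' }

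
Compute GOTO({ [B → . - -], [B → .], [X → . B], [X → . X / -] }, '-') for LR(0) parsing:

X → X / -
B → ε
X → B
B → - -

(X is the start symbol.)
GOTO(I, '-') = CLOSURE({ [A → αX.β] : [A → α.Xβ] ∈ I, X = '-' })

Items with dot before '-', with the dot advanced:
  [B → . - -] → [B → - . -]
Closure adds nothing (no advanced item has the dot before a non-terminal).

GOTO = { [B → - . -] }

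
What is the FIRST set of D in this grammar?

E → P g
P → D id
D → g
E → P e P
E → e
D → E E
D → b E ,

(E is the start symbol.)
{ 'b', 'e', 'g' }

To compute FIRST(D), examine every production with D on the left-hand side, reading each right-hand side left to right until a non-nullable symbol is reached.

FIRST sets of the other non-terminals involved (by the same procedure, iterated to a fixed point):
  FIRST(E) = { 'b', 'e', 'g' }

From D → g:
  - g is a terminal: add 'g' and stop
From D → E E:
  - E is a non-terminal: add FIRST(E) \ {ε} = { 'b', 'e', 'g' }
    E is not nullable, so stop
From D → b E ,:
  - b is a terminal: add 'b' and stop

Collecting: FIRST(D) = { 'b', 'e', 'g' }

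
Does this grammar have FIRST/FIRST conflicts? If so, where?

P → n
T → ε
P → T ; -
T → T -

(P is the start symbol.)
No FIRST/FIRST conflicts.

A FIRST/FIRST conflict occurs when two productions N → α and N → β for the same non-terminal have FIRST(α) ∩ FIRST(β) ≠ ∅ (with ε ∈ FIRST of a nullable right-hand side, so two nullable alternatives also conflict).

FIRST sets of the non-terminals at (or reachable through a nullable prefix from) the front of some alternative:
  FIRST(T) = { '-', ε }

Productions for P:
  P → n: FIRST = { 'n' }
  P → T ; -: FIRST = { '-', ';' }
Productions for T:
  T → ε: FIRST = { ε }
  T → T -: FIRST = { '-' }

All alternatives of each non-terminal have pairwise disjoint FIRST sets.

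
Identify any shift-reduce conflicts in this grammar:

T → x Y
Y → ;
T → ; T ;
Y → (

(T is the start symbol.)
No shift-reduce conflicts

A shift-reduce conflict occurs when an LR(0) state has both:
  - a complete (reduce) item [A → α .] (dot at the end), and
  - a shift item [B → β . c γ] (dot before a terminal).

Augment with T' → T and build the canonical LR(0) collection (I0 = CLOSURE({[T' → . T]}), then GOTO on every symbol after a dot until no new states appear). It has 9 states:
  I0: { [T → . ; T ;], [T → . x Y], [T' → . T] }  — shift
  I1: { [T → . ; T ;], [T → . x Y], [T → ; . T ;] }  — shift
  I2: { [T' → T .] }  — accept
  I3: { [T → x . Y], [Y → . (], [Y → . ;] }  — shift
  I4: { [Y → ( .] }  — reduce
  I5: { [Y → ; .] }  — reduce
  I6: { [T → x Y .] }  — reduce
  I7: { [T → ; T . ;] }  — shift
  I8: { [T → ; T ; .] }  — reduce

No state contains both a complete item and a shift item.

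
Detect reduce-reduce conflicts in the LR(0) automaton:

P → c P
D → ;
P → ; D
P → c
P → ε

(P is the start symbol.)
Yes — I3: [P → .] vs [P → c .]

A reduce-reduce conflict occurs when an LR(0) state has two complete items [A → α .] and [B → β .] — both call for a reduction, and with no lookahead the parser cannot choose between them.

Augment with P' → P and build the canonical LR(0) collection (I0 = CLOSURE({[P' → . P]}), then GOTO on every symbol after a dot until no new states appear). It has 7 states:
  I0: { [P → . ; D], [P → . c P], [P → . c], [P → .], [P' → . P] }  — shift, reduce
  I1: { [D → . ;], [P → ; . D] }  — shift
  I2: { [P' → P .] }  — accept
  I3: { [P → . ; D], [P → . c P], [P → . c], [P → .], [P → c . P], [P → c .] }  — shift, 2 reduces
  I4: { [P → c P .] }  — reduce
  I5: { [D → ; .] }  — reduce
  I6: { [P → ; D .] }  — reduce

I3 contains complete items [P → .], [P → c .] — reduce-reduce conflict.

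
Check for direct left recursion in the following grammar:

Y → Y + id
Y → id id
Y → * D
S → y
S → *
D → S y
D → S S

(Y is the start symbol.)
Yes, Y is left-recursive

Direct left recursion occurs when N → N α for some non-terminal N (the right-hand side begins with the left-hand side itself).

Y → Y + id: LEFT RECURSIVE (starts with Y)
Y → id id: starts with id
Y → * D: starts with '*'
S → y: starts with y
S → *: starts with '*'
D → S y: starts with S
D → S S: starts with S

The grammar has direct left recursion on: Y.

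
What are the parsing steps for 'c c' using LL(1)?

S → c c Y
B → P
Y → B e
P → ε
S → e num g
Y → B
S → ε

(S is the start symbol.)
Stack is shown with the top on the left.

Stack    Input  Action
----------------------
S $      c c $  output S → c c Y
c c Y $  c c $  match 'c'
c Y $    c $    match 'c'
Y $      $      output Y → B
B $      $      output B → P
P $      $      output P → ε
$        $      accept

The string is accepted.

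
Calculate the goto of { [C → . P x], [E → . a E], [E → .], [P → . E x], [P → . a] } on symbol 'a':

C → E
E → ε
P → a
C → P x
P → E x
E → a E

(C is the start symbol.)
{ [E → . a E], [E → .], [E → a . E], [P → a .] }

GOTO(I, 'a') = CLOSURE({ [A → αX.β] : [A → α.Xβ] ∈ I, X = 'a' })

Items with dot before 'a', with the dot advanced:
  [E → . a E] → [E → a . E]
  [P → . a] → [P → a .]
Closure of the advanced items:
  [E → a . E] has the dot before E: add [E → .], [E → . a E]

GOTO = { [E → . a E], [E → .], [E → a . E], [P → a .] }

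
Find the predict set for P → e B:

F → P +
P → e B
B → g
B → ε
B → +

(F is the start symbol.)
{ 'e' }

PREDICT(P → e B) = (FIRST(RHS) \ {ε}) ∪ (FOLLOW(P) if ε ∈ FIRST(RHS), i.e. RHS ⇒* ε)
FIRST(e B) = { 'e' }
ε ∉ FIRST(e B), so FOLLOW(P) is not added.
PREDICT(P → e B) = { 'e' }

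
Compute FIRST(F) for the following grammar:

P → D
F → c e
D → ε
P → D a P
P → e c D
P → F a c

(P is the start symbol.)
To compute FIRST(F), examine every production with F on the left-hand side, reading each right-hand side left to right until a non-nullable symbol is reached.

From F → c e:
  - c is a terminal: add 'c' and stop

Collecting: FIRST(F) = { 'c' }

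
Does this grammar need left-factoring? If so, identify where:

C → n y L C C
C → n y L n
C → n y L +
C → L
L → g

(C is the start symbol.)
Yes, C has productions with common prefix 'n y L'

Left-factoring is needed when two productions for the same non-terminal
share a common prefix on the right-hand side.

Productions for C:
  C → n y L C C
  C → n y L n
  C → n y L +
  C → L

Found common prefix 'n y L' in productions for C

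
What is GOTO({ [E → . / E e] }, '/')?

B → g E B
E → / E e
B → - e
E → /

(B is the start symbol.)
{ [E → . / E e], [E → . /], [E → / . E e] }

GOTO(I, '/') = CLOSURE({ [A → αX.β] : [A → α.Xβ] ∈ I, X = '/' })

Items with dot before '/', with the dot advanced:
  [E → . / E e] → [E → / . E e]
Closure of the advanced items:
  [E → / . E e] has the dot before E: add [E → . / E e], [E → . /]

GOTO = { [E → . / E e], [E → . /], [E → / . E e] }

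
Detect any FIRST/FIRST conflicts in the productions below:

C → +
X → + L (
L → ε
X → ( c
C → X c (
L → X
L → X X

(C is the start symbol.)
Yes. C → '+' / C → X c '(' on { '+' }; L → X / L → X X on { '(', '+' }

FIRST sets of the non-terminals at (or reachable through a nullable prefix from) the front of some alternative:
  FIRST(X) = { '(', '+' }

Productions for C:
  C → +: FIRST = { '+' }
  C → X c (: FIRST = { '(', '+' }
Productions for X:
  X → + L (: FIRST = { '+' }
  X → ( c: FIRST = { '(' }
Productions for L:
  L → ε: FIRST = { ε }
  L → X: FIRST = { '(', '+' }
  L → X X: FIRST = { '(', '+' }

Conflict for C: C → + and C → X c (
  Overlap: { '+' }
Conflict for L: L → X and L → X X
  Overlap: { '(', '+' }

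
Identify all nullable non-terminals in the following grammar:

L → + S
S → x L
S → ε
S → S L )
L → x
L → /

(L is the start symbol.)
A non-terminal is nullable if it can derive ε (the empty string): either it has an ε-production, or it has a production whose right-hand side consists entirely of nullable non-terminals.

ε-productions: S → ε
So S is immediately nullable.
No further non-terminal can be added: every production for the remaining non-terminals contains a terminal or a non-nullable non-terminal.
Nullable = { 'S' }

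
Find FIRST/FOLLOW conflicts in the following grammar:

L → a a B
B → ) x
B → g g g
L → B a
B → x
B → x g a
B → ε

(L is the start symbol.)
No FIRST/FOLLOW conflicts.

Nullable non-terminals: B.

B: nullable alternative(s) B → ε; FOLLOW(B) = { $, 'a' }
  B → ) x: FIRST \ {ε} = { ')' } — disjoint from FOLLOW(B)
  B → g g g: FIRST \ {ε} = { 'g' } — disjoint from FOLLOW(B)
  B → x: FIRST \ {ε} = { 'x' } — disjoint from FOLLOW(B)
  B → x g a: FIRST \ {ε} = { 'x' } — disjoint from FOLLOW(B)
  B → ε: FIRST \ {ε} = { } — this is the only nullable alternative, skip

L has no nullable alternative, so no FIRST/FOLLOW check is needed there.

No FIRST/FOLLOW conflicts found.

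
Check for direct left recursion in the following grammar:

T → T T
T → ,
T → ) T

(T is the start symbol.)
Yes, T is left-recursive

T → T T: LEFT RECURSIVE (starts with T)
T → ,: starts with ','
T → ) T: starts with ')'

The grammar has direct left recursion on: T.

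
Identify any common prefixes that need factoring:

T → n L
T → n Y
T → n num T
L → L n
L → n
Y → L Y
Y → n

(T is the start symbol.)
Left-factoring is needed when two productions for the same non-terminal
share a common prefix on the right-hand side.

Productions for T:
  T → n L
  T → n Y
  T → n num T
Productions for L:
  L → L n
  L → n
Productions for Y:
  Y → L Y
  Y → n

Found common prefix 'n' in productions for T

Answer: Yes, T has productions with common prefix 'n'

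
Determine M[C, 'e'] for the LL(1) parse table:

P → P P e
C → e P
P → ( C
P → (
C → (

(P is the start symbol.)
To find M[C, 'e'], we find productions for C where 'e' is in the predict set (PREDICT(N → α) = (FIRST(α) \ {ε}) ∪ (FOLLOW(N) if α ⇒* ε)).

C → e P: PREDICT = { 'e' }
  'e' is in predict set, so this production goes in M[C, 'e']
C → (: PREDICT = { '(' }

M[C, 'e'] = C → e P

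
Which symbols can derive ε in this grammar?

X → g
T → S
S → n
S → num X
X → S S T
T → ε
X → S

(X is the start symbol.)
{ 'T' }

ε-productions: T → ε
So T is immediately nullable.
No further non-terminal can be added: every production for the remaining non-terminals contains a terminal or a non-nullable non-terminal.
Nullable = { 'T' }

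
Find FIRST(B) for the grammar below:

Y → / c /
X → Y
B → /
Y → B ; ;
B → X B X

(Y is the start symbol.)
{ '/' }

FIRST sets of the other non-terminals involved (by the same procedure, iterated to a fixed point):
  FIRST(X) = { '/' }

From B → /:
  - '/' is a terminal: add '/' and stop
From B → X B X:
  - X is a non-terminal: add FIRST(X) \ {ε} = { '/' }
    X is not nullable, so stop

Collecting: FIRST(B) = { '/' }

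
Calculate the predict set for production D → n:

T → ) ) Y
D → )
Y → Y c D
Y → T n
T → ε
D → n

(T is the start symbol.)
PREDICT(D → n) = (FIRST(RHS) \ {ε}) ∪ (FOLLOW(D) if ε ∈ FIRST(RHS), i.e. RHS ⇒* ε)
FIRST(n) = { 'n' }
ε ∉ FIRST(n), so FOLLOW(D) is not added.
PREDICT(D → n) = { 'n' }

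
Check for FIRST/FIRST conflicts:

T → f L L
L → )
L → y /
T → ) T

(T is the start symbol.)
Productions for T:
  T → f L L: FIRST = { 'f' }
  T → ) T: FIRST = { ')' }
Productions for L:
  L → ): FIRST = { ')' }
  L → y /: FIRST = { 'y' }

All alternatives of each non-terminal have pairwise disjoint FIRST sets.

Answer: No FIRST/FIRST conflicts.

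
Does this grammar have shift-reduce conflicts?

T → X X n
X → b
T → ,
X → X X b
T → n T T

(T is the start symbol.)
No shift-reduce conflicts

Augment with T' → T and build the canonical LR(0) collection (I0 = CLOSURE({[T' → . T]}), then GOTO on every symbol after a dot until no new states appear). It has 12 states:
  I0: { [T → . ,], [T → . X X n], [T → . n T T], [T' → . T], [X → . X X b], [X → . b] }  — shift
  I1: { [T → , .] }  — reduce
  I2: { [T' → T .] }  — accept
  I3: { [T → X . X n], [X → . X X b], [X → . b], [X → X . X b] }  — shift
  I4: { [X → b .] }  — reduce
  I5: { [T → . ,], [T → . X X n], [T → . n T T], [T → n . T T], [X → . X X b], [X → . b] }  — shift
  I6: { [T → . ,], [T → . X X n], [T → . n T T], [T → n T . T], [X → . X X b], [X → . b] }  — shift
  I7: { [T → n T T .] }  — reduce
  I8: { [T → X X . n], [X → . X X b], [X → . b], [X → X . X b], [X → X X . b] }  — shift
  I9: { [X → . X X b], [X → . b], [X → X . X b], [X → X X . b] }  — shift
  I10: { [X → X X b .], [X → b .] }  — 2 reduces
  I11: { [T → X X n .] }  — reduce

No state contains both a complete item and a shift item.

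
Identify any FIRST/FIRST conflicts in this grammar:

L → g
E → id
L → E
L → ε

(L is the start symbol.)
No FIRST/FIRST conflicts.

A FIRST/FIRST conflict occurs when two productions N → α and N → β for the same non-terminal have FIRST(α) ∩ FIRST(β) ≠ ∅ (with ε ∈ FIRST of a nullable right-hand side, so two nullable alternatives also conflict).

FIRST sets of the non-terminals at (or reachable through a nullable prefix from) the front of some alternative:
  FIRST(E) = { 'id' }

Productions for L:
  L → g: FIRST = { 'g' }
  L → E: FIRST = { 'id' }
  L → ε: FIRST = { ε }
E has only one production, so no FIRST/FIRST conflict is possible there.

All alternatives of each non-terminal have pairwise disjoint FIRST sets.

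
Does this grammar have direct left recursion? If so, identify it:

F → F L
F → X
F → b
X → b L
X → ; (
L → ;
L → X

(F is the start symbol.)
Yes, F is left-recursive

F → F L: LEFT RECURSIVE (starts with F)
F → X: starts with X
F → b: starts with b
X → b L: starts with b
X → ; (: starts with ';'
L → ;: starts with ';'
L → X: starts with X

The grammar has direct left recursion on: F.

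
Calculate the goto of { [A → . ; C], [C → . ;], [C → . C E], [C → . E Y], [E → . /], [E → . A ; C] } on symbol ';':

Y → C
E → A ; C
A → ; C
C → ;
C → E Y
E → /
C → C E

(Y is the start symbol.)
{ [A → . ; C], [A → ; . C], [C → . ;], [C → . C E], [C → . E Y], [C → ; .], [E → . /], [E → . A ; C] }

GOTO(I, ';') = CLOSURE({ [A → αX.β] : [A → α.Xβ] ∈ I, X = ';' })

Items with dot before ';', with the dot advanced:
  [A → . ; C] → [A → ; . C]
  [C → . ;] → [C → ; .]
Closure of the advanced items:
  [A → ; . C] has the dot before C: add [C → . ;], [C → . E Y], [C → . C E]
  [C → . E Y] has the dot before E: add [E → . A ; C], [E → . /]
  [E → . A ; C] has the dot before A: add [A → . ; C]

GOTO = { [A → . ; C], [A → ; . C], [C → . ;], [C → . C E], [C → . E Y], [C → ; .], [E → . /], [E → . A ; C] }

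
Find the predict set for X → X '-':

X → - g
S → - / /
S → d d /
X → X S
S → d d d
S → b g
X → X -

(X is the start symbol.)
PREDICT(X → X '-') = (FIRST(RHS) \ {ε}) ∪ (FOLLOW(X) if ε ∈ FIRST(RHS), i.e. RHS ⇒* ε)
FIRST(X) = { '-' }
FIRST(X '-') = { '-' }
ε ∉ FIRST(X '-'), so FOLLOW(X) is not added.
PREDICT(X → X '-') = { '-' }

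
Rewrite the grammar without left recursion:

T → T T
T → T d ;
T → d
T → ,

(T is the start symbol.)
T → d T'
T → , T'
T' → T T'
T' → d ; T'
T' → ε

T is directly left-recursive. The standard transformation for
  A → A α₁ | ... | A α_m | β₁ | ... | β_n
is
  A  → β₁ A' | ... | β_n A'
  A' → α₁ A' | ... | α_m A' | ε

T → d becomes T → d T'
T → , becomes T → , T'
T → T T becomes T' → T T'
T → T d ; becomes T' → d ; T'
Add T' → ε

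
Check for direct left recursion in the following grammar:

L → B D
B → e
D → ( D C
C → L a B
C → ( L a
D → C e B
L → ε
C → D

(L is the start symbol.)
L → B D: starts with B
B → e: starts with e
D → ( D C: starts with '('
C → L a B: starts with L
C → ( L a: starts with '('
D → C e B: starts with C
L → ε: starts with ε
C → D: starts with D

No direct left recursion found.

Answer: No direct left recursion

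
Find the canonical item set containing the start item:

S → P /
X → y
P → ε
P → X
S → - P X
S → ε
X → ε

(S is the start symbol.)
{ [P → . X], [P → .], [S → . - P X], [S → . P /], [S → .], [S' → . S], [X → . y], [X → .] }

First, augment the grammar with S' → S
I₀ = CLOSURE({ [S' → . S] }):
  [S' → . S] has the dot before S: add [S → . P /], [S → . - P X], [S → .]
  [S → . P /] has the dot before P: add [P → .], [P → . X]
  [P → . X] has the dot before X: add [X → . y], [X → .]
No further items can be added.

I₀ = { [P → . X], [P → .], [S → . - P X], [S → . P /], [S → .], [S' → . S], [X → . y], [X → .] }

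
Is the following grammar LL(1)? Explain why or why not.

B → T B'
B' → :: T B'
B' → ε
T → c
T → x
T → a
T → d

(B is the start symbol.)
A grammar is LL(1) if for each non-terminal N with multiple productions, the predict sets of those productions are pairwise disjoint, where PREDICT(N → α) = (FIRST(α) \ {ε}) ∪ (FOLLOW(N) if α ⇒* ε).

Relevant sets:
  FOLLOW(B') = { $ }

For B':
  PREDICT(B' → :: T B') = { '::' }
  PREDICT(B' → ε) = { $ }
For T:
  PREDICT(T → c) = { 'c' }
  PREDICT(T → x) = { 'x' }
  PREDICT(T → a) = { 'a' }
  PREDICT(T → d) = { 'd' }
B has a single production, so nothing to check there.

All predict sets are disjoint. The grammar IS LL(1).

Answer: Yes, the grammar is LL(1).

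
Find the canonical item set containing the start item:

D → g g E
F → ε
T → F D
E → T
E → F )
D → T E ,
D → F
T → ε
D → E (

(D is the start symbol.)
{ [D → . E (], [D → . F], [D → . T E ,], [D → . g g E], [D' → . D], [E → . F )], [E → . T], [F → .], [T → . F D], [T → .] }

First, augment the grammar with D' → D
I₀ = CLOSURE({ [D' → . D] }):
  [D' → . D] has the dot before D: add [D → . g g E], [D → . T E ,], [D → . F], [D → . E (]
  [D → . T E ,] has the dot before T: add [T → . F D], [T → .]
  [D → . F] has the dot before F: add [F → .]
  [D → . E (] has the dot before E: add [E → . T], [E → . F )]
No further items can be added.

I₀ = { [D → . E (], [D → . F], [D → . T E ,], [D → . g g E], [D' → . D], [E → . F )], [E → . T], [F → .], [T → . F D], [T → .] }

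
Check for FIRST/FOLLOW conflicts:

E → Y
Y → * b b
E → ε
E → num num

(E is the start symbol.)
A FIRST/FOLLOW conflict occurs when a non-terminal N has a nullable alternative N → β (β ⇒* ε) and another alternative N → α with FIRST(α) ∩ FOLLOW(N) ≠ ∅: on such a lookahead the parser cannot decide between expanding α and letting N vanish via β.

Nullable non-terminals: E.
FIRST sets used below: FIRST(Y) = { '*' }

E: nullable alternative(s) E → ε; FOLLOW(E) = { $ }
  E → Y: FIRST \ {ε} = { '*' } — disjoint from FOLLOW(E)
  E → ε: FIRST \ {ε} = { } — this is the only nullable alternative, skip
  E → num num: FIRST \ {ε} = { 'num' } — disjoint from FOLLOW(E)

Y has no nullable alternative, so no FIRST/FOLLOW check is needed there.

No FIRST/FOLLOW conflicts found.

Answer: No FIRST/FOLLOW conflicts.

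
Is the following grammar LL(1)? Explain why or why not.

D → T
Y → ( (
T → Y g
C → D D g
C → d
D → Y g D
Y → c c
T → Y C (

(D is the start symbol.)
Relevant sets:
  FIRST(T) = { '(', 'c' }
  FIRST(Y) = { '(', 'c' }
  FIRST(D) = { '(', 'c' }

For D:
  PREDICT(D → T) = { '(', 'c' }
  PREDICT(D → Y g D) = { '(', 'c' }
For Y:
  PREDICT(Y → '(' '(') = { '(' }
  PREDICT(Y → c c) = { 'c' }
For T:
  PREDICT(T → Y g) = { '(', 'c' }
  PREDICT(T → Y C '(') = { '(', 'c' }
For C:
  PREDICT(C → D D g) = { '(', 'c' }
  PREDICT(C → d) = { 'd' }

Conflict found: Predict set conflict for D: { '(', 'c' }
The grammar is NOT LL(1).

Answer: No. Predict set conflict for D: { '(', 'c' }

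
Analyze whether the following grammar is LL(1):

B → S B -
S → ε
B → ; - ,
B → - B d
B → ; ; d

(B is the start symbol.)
Relevant sets:
  FIRST(S) = { ε }
  FIRST(B) = { '-', ';' }

For B:
  PREDICT(B → S B '-') = { '-', ';' }
  PREDICT(B → ';' '-' ',') = { ';' }
  PREDICT(B → '-' B d) = { '-' }
  PREDICT(B → ';' ';' d) = { ';' }
S has a single production, so nothing to check there.

Conflict found: Predict set conflict for B: { ';' }
The grammar is NOT LL(1).

Answer: No. Predict set conflict for B: { ';' }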